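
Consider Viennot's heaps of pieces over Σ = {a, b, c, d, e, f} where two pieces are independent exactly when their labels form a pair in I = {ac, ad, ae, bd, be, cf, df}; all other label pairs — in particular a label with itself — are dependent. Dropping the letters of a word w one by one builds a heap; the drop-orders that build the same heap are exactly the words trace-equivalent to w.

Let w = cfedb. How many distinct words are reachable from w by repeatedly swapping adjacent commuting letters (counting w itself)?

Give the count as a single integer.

6

0(c) covers ∅
1(f) covers ∅
2(e) covers 0:c, 1:f
3(d) covers 2:e
4(b) covers 0:c, 1:f
floor of heap: 0:c, 1:f
completions by unplaced set U, small U first (add the entries for U minus each lowest piece of U):
  |U|=1: {3}:1  {4}:1
  |U|=2: {2,3}:1  {3,4}:2
  |U|=3: {2,3,4}:3
  start at 0(c): 3
  start at 1(f): 3
sum over floor = 6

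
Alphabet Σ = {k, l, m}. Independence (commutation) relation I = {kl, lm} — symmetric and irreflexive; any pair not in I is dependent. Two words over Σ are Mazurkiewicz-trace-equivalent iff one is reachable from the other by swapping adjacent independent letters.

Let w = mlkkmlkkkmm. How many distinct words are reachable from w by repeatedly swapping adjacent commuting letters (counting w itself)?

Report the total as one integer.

#0=m has no predecessor
#1=l has no predecessor
#2=k depends on [0:m]
#3=k depends on [2:k]
#4=m depends on [3:k]
#5=l depends on [1:l]
#6=k depends on [4:m]
#7=k depends on [6:k]
#8=k depends on [7:k]
#9=m depends on [8:k]
#10=m depends on [9:m]
sources: [0:m, 1:l]
N(rest) = Σ N(rest − s) over sources s of rest; N(one piece) = 1:
  size 1 → [5]=1  [10]=1
  size 2 → [1,5]=1  [5,10]=2  [9,10]=1
  size 3 → [1,5,10]=3  [5,9,10]=3  [8,9,10]=1
  size 4 → [1,5,9,10]=6  [5,8,9,10]=4  [7,8,9,10]=1
  size 5 → [1,5,8,9,10]=10  [5,7,8,9,10]=5  [6,7,8,9,10]=1
  size 6 → [1,5,7,8,9,10]=15  [4,6,7,8,9,10]=1  [5,6,7,8,9,10]=6
  size 7 → [1,5,6,7,8,9,10]=21  [3,4,6,7,8,9,10]=1  [4,5,6,7,8,9,10]=7
  size 8 → [1,4,5,6,7,8,9,10]=28  [2,3,4,6,7,8,9,10]=1  [3,4,5,6,7,8,9,10]=8
  size 9 → [0,2,3,4,6,7,8,9,10]=1  [1,3,4,5,6,7,8,9,10]=36  [2,3,4,5,6,7,8,9,10]=9
  first=0(m) contributes 45
  first=1(l) contributes 10
|[w]| = 55

55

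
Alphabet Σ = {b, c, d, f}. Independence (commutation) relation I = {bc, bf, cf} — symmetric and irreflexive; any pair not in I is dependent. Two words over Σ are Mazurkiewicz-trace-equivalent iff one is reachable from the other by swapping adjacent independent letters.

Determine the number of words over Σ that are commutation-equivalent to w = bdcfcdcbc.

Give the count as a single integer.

9

piece 0:b — minimal
piece 1:d rests on {0:b}
piece 2:c rests on {1:d}
piece 3:f rests on {1:d}
piece 4:c rests on {2:c}
piece 5:d rests on {3:f, 4:c}
piece 6:c rests on {5:d}
piece 7:b rests on {5:d}
piece 8:c rests on {6:c}
minimal pieces: {0:b}
ways to finish when only these pieces remain (= sum over removing one remaining piece with nothing left below it):
  1 left: {7}→1  {8}→1
  2 left: {6,8}→1  {7,8}→2
  3 left: {6,7,8}→3
  4 left: {5,6,7,8}→3
  5 left: {3,5,6,7,8}→3  {4,5,6,7,8}→3
  6 left: {2,4,5,6,7,8}→3  {3,4,5,6,7,8}→6
  7 left: {2,3,4,5,6,7,8}→9
  placing 0:b first → 9 extensions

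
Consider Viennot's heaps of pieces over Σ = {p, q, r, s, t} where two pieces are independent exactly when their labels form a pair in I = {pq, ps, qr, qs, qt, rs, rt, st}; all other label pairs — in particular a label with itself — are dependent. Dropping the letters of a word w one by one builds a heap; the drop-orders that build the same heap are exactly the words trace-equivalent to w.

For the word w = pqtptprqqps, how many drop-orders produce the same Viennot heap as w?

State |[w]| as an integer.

1320

piece 0:p — minimal
piece 1:q — minimal
piece 2:t rests on {0:p}
piece 3:p rests on {2:t}
piece 4:t rests on {3:p}
piece 5:p rests on {4:t}
piece 6:r rests on {5:p}
piece 7:q rests on {1:q}
piece 8:q rests on {7:q}
piece 9:p rests on {6:r}
piece 10:s — minimal
minimal pieces: {0:p, 1:q, 10:s}
ways to finish when only these pieces remain (= sum over removing one remaining piece with nothing left below it):
  1 left: {8}→1  {9}→1  {10}→1
  2 left: {6,9}→1  {7,8}→1  {8,9}→2  {8,10}→2  {9,10}→2
  3 left: {1,7,8}→1  {5,6,9}→1  {6,8,9}→3  {6,9,10}→3  {7,8,9}→3  {7,8,10}→3  {8,9,10}→6
  4 left: {1,7,8,9}→4  {1,7,8,10}→4  {4,5,6,9}→1  {5,6,8,9}→4  {5,6,9,10}→4  {6,7,8,9}→6  {6,8,9,10}→12  {7,8,9,10}→12
  5 left: {1,6,7,8,9}→10  {1,7,8,9,10}→20  {3,4,5,6,9}→1  {4,5,6,8,9}→5  {4,5,6,9,10}→5  {5,6,7,8,9}→10  {5,6,8,9,10}→20  {6,7,8,9,10}→30
  6 left: {1,5,6,7,8,9}→20  {1,6,7,8,9,10}→60  {2,3,4,5,6,9}→1  {3,4,5,6,8,9}→6  {3,4,5,6,9,10}→6  {4,5,6,7,8,9}→15  {4,5,6,8,9,10}→30  {5,6,7,8,9,10}→60
  7 left: {0,2,3,4,5,6,9}→1  {1,4,5,6,7,8,9}→35  {1,5,6,7,8,9,10}→140  {2,3,4,5,6,8,9}→7  {2,3,4,5,6,9,10}→7  {3,4,5,6,7,8,9}→21  {3,4,5,6,8,9,10}→42  {4,5,6,7,8,9,10}→105
  8 left: {0,2,3,4,5,6,8,9}→8  {0,2,3,4,5,6,9,10}→8  {1,3,4,5,6,7,8,9}→56  {1,4,5,6,7,8,9,10}→280  {2,3,4,5,6,7,8,9}→28  {2,3,4,5,6,8,9,10}→56  {3,4,5,6,7,8,9,10}→168
  9 left: {0,2,3,4,5,6,7,8,9}→36  {0,2,3,4,5,6,8,9,10}→72  {1,2,3,4,5,6,7,8,9}→84  {1,3,4,5,6,7,8,9,10}→504  {2,3,4,5,6,7,8,9,10}→252
  placing 0:p first → 840 extensions
  placing 1:q first → 360 extensions
  placing 10:s first → 120 extensions
total linear extensions = 1320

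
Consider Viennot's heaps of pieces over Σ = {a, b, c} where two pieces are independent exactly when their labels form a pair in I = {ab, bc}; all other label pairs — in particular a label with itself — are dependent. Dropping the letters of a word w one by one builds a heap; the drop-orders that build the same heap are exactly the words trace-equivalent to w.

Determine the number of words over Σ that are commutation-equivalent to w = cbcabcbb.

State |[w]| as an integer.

70

#0=c has no predecessor
#1=b has no predecessor
#2=c depends on [0:c]
#3=a depends on [2:c]
#4=b depends on [1:b]
#5=c depends on [3:a]
#6=b depends on [4:b]
#7=b depends on [6:b]
sources: [0:c, 1:b]
N(rest) = Σ N(rest − s) over sources s of rest; N(one piece) = 1:
  size 1 → [5]=1  [7]=1
  size 2 → [3,5]=1  [5,7]=2  [6,7]=1
  size 3 → [2,3,5]=1  [3,5,7]=3  [4,6,7]=1  [5,6,7]=3
  size 4 → [0,2,3,5]=1  [1,4,6,7]=1  [2,3,5,7]=4  [3,5,6,7]=6  [4,5,6,7]=4
  size 5 → [0,2,3,5,7]=5  [1,4,5,6,7]=5  [2,3,5,6,7]=10  [3,4,5,6,7]=10
  size 6 → [0,2,3,5,6,7]=15  [1,3,4,5,6,7]=15  [2,3,4,5,6,7]=20
  first=0(c) contributes 35
  first=1(b) contributes 35
|[w]| = 70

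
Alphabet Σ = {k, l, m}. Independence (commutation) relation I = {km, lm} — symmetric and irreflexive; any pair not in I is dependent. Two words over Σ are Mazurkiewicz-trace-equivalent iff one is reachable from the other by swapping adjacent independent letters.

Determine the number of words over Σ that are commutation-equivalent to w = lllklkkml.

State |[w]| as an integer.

0(l) covers ∅
1(l) covers 0:l
2(l) covers 1:l
3(k) covers 2:l
4(l) covers 3:k
5(k) covers 4:l
6(k) covers 5:k
7(m) covers ∅
8(l) covers 6:k
floor of heap: 0:l, 7:m
completions by unplaced set U, small U first (add the entries for U minus each lowest piece of U):
  |U|=1: {7}:1  {8}:1
  |U|=2: {6,8}:1  {7,8}:2
  |U|=3: {5,6,8}:1  {6,7,8}:3
  |U|=4: {4,5,6,8}:1  {5,6,7,8}:4
  |U|=5: {3,4,5,6,8}:1  {4,5,6,7,8}:5
  |U|=6: {2,3,4,5,6,8}:1  {3,4,5,6,7,8}:6
  |U|=7: {1,2,3,4,5,6,8}:1  {2,3,4,5,6,7,8}:7
  start at 0(l): 8
  start at 7(m): 1
sum over floor = 9

9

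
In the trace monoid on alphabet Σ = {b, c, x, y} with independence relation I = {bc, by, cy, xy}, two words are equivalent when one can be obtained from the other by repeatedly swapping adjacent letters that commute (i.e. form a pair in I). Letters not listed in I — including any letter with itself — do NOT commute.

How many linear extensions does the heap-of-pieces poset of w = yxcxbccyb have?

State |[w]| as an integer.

216

#0=y has no predecessor
#1=x has no predecessor
#2=c depends on [1:x]
#3=x depends on [2:c]
#4=b depends on [3:x]
#5=c depends on [3:x]
#6=c depends on [5:c]
#7=y depends on [0:y]
#8=b depends on [4:b]
sources: [0:y, 1:x]
N(rest) = Σ N(rest − s) over sources s of rest; N(one piece) = 1:
  size 1 → [6]=1  [7]=1  [8]=1
  size 2 → [0,7]=1  [4,8]=1  [5,6]=1  [6,7]=2  [6,8]=2  [7,8]=2
  size 3 → [0,6,7]=3  [0,7,8]=3  [4,6,8]=3  [4,7,8]=3  [5,6,7]=3  [5,6,8]=3  [6,7,8]=6
  size 4 → [0,4,7,8]=6  [0,5,6,7]=6  [0,6,7,8]=12  [4,5,6,8]=6  [4,6,7,8]=12  [5,6,7,8]=12
  size 5 → [0,4,6,7,8]=30  [0,5,6,7,8]=30  [3,4,5,6,8]=6  [4,5,6,7,8]=30
  size 6 → [0,4,5,6,7,8]=90  [2,3,4,5,6,8]=6  [3,4,5,6,7,8]=36
  size 7 → [0,3,4,5,6,7,8]=126  [1,2,3,4,5,6,8]=6  [2,3,4,5,6,7,8]=42
  first=0(y) contributes 48
  first=1(x) contributes 168
|[w]| = 216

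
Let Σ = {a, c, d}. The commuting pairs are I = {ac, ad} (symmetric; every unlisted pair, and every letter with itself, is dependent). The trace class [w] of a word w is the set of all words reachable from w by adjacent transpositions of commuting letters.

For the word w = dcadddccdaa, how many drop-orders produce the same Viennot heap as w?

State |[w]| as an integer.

165

#0=d has no predecessor
#1=c depends on [0:d]
#2=a has no predecessor
#3=d depends on [1:c]
#4=d depends on [3:d]
#5=d depends on [4:d]
#6=c depends on [5:d]
#7=c depends on [6:c]
#8=d depends on [7:c]
#9=a depends on [2:a]
#10=a depends on [9:a]
sources: [0:d, 2:a]
N(rest) = Σ N(rest − s) over sources s of rest; N(one piece) = 1:
  size 1 → [8]=1  [10]=1
  size 2 → [7,8]=1  [8,10]=2  [9,10]=1
  size 3 → [2,9,10]=1  [6,7,8]=1  [7,8,10]=3  [8,9,10]=3
  size 4 → [2,8,9,10]=4  [5,6,7,8]=1  [6,7,8,10]=4  [7,8,9,10]=6
  size 5 → [2,7,8,9,10]=10  [4,5,6,7,8]=1  [5,6,7,8,10]=5  [6,7,8,9,10]=10
  size 6 → [2,6,7,8,9,10]=20  [3,4,5,6,7,8]=1  [4,5,6,7,8,10]=6  [5,6,7,8,9,10]=15
  size 7 → [1,3,4,5,6,7,8]=1  [2,5,6,7,8,9,10]=35  [3,4,5,6,7,8,10]=7  [4,5,6,7,8,9,10]=21
  size 8 → [0,1,3,4,5,6,7,8]=1  [1,3,4,5,6,7,8,10]=8  [2,4,5,6,7,8,9,10]=56  [3,4,5,6,7,8,9,10]=28
  size 9 → [0,1,3,4,5,6,7,8,10]=9  [1,3,4,5,6,7,8,9,10]=36  [2,3,4,5,6,7,8,9,10]=84
  first=0(d) contributes 120
  first=2(a) contributes 45
|[w]| = 165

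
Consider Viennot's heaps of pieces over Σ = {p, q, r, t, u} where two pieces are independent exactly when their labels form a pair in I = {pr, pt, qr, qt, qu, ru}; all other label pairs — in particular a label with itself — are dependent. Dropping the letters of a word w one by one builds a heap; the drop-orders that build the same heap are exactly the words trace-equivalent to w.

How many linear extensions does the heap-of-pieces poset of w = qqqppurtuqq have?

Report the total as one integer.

80

#0=q has no predecessor
#1=q depends on [0:q]
#2=q depends on [1:q]
#3=p depends on [2:q]
#4=p depends on [3:p]
#5=u depends on [4:p]
#6=r has no predecessor
#7=t depends on [5:u, 6:r]
#8=u depends on [7:t]
#9=q depends on [4:p]
#10=q depends on [9:q]
sources: [0:q, 6:r]
N(rest) = Σ N(rest − s) over sources s of rest; N(one piece) = 1:
  size 1 → [8]=1  [10]=1
  size 2 → [7,8]=1  [8,10]=2  [9,10]=1
  size 3 → [5,7,8]=1  [6,7,8]=1  [7,8,10]=3  [8,9,10]=3
  size 4 → [5,6,7,8]=2  [5,7,8,10]=4  [6,7,8,10]=4  [7,8,9,10]=6
  size 5 → [5,6,7,8,10]=10  [5,7,8,9,10]=10  [6,7,8,9,10]=10
  size 6 → [4,5,7,8,9,10]=10  [5,6,7,8,9,10]=30
  size 7 → [3,4,5,7,8,9,10]=10  [4,5,6,7,8,9,10]=40
  size 8 → [2,3,4,5,7,8,9,10]=10  [3,4,5,6,7,8,9,10]=50
  size 9 → [1,2,3,4,5,7,8,9,10]=10  [2,3,4,5,6,7,8,9,10]=60
  first=0(q) contributes 70
  first=6(r) contributes 10
|[w]| = 80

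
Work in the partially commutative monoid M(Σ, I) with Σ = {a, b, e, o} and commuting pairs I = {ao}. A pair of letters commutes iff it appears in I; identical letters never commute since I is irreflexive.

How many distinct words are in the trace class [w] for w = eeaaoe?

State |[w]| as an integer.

0(e) covers ∅
1(e) covers 0:e
2(a) covers 1:e
3(a) covers 2:a
4(o) covers 1:e
5(e) covers 3:a, 4:o
floor of heap: 0:e
completions by unplaced set U, small U first (add the entries for U minus each lowest piece of U):
  |U|=1: {5}:1
  |U|=2: {3,5}:1  {4,5}:1
  |U|=3: {2,3,5}:1  {3,4,5}:2
  |U|=4: {2,3,4,5}:3
  start at 0(e): 3

3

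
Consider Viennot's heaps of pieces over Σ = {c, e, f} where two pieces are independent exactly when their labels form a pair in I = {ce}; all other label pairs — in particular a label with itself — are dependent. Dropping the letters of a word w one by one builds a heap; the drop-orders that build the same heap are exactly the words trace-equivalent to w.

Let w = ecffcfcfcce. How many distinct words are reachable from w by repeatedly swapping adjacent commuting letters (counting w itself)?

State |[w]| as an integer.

6

#0=e has no predecessor
#1=c has no predecessor
#2=f depends on [0:e, 1:c]
#3=f depends on [2:f]
#4=c depends on [3:f]
#5=f depends on [4:c]
#6=c depends on [5:f]
#7=f depends on [6:c]
#8=c depends on [7:f]
#9=c depends on [8:c]
#10=e depends on [7:f]
sources: [0:e, 1:c]
N(rest) = Σ N(rest − s) over sources s of rest; N(one piece) = 1:
  size 1 → [9]=1  [10]=1
  size 2 → [8,9]=1  [9,10]=2
  size 3 → [8,9,10]=3
  size 4 → [7,8,9,10]=3
  size 5 → [6,7,8,9,10]=3
  size 6 → [5,6,7,8,9,10]=3
  size 7 → [4,5,6,7,8,9,10]=3
  size 8 → [3,4,5,6,7,8,9,10]=3
  size 9 → [2,3,4,5,6,7,8,9,10]=3
  first=0(e) contributes 3
  first=1(c) contributes 3
|[w]| = 6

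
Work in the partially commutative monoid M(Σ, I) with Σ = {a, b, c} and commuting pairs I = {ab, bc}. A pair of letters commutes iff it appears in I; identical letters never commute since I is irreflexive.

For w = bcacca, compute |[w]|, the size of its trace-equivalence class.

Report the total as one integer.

piece 0:b — minimal
piece 1:c — minimal
piece 2:a rests on {1:c}
piece 3:c rests on {2:a}
piece 4:c rests on {3:c}
piece 5:a rests on {4:c}
minimal pieces: {0:b, 1:c}
ways to finish when only these pieces remain (= sum over removing one remaining piece with nothing left below it):
  1 left: {0}→1  {5}→1
  2 left: {0,5}→2  {4,5}→1
  3 left: {0,4,5}→3  {3,4,5}→1
  4 left: {0,3,4,5}→4  {2,3,4,5}→1
  placing 0:b first → 1 extensions
  placing 1:c first → 5 extensions
total linear extensions = 6

6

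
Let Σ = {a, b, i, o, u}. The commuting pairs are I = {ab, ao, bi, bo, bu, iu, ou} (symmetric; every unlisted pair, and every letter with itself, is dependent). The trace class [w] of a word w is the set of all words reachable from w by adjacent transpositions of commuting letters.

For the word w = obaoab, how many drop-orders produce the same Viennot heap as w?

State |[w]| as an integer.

90

piece 0:o — minimal
piece 1:b — minimal
piece 2:a — minimal
piece 3:o rests on {0:o}
piece 4:a rests on {2:a}
piece 5:b rests on {1:b}
minimal pieces: {0:o, 1:b, 2:a}
ways to finish when only these pieces remain (= sum over removing one remaining piece with nothing left below it):
  1 left: {3}→1  {4}→1  {5}→1
  2 left: {0,3}→1  {1,5}→1  {2,4}→1  {3,4}→2  {3,5}→2  {4,5}→2
  3 left: {0,3,4}→3  {0,3,5}→3  {1,3,5}→3  {1,4,5}→3  {2,3,4}→3  {2,4,5}→3  {3,4,5}→6
  4 left: {0,1,3,5}→6  {0,2,3,4}→6  {0,3,4,5}→12  {1,2,4,5}→6  {1,3,4,5}→12  {2,3,4,5}→12
  placing 0:o first → 30 extensions
  placing 1:b first → 30 extensions
  placing 2:a first → 30 extensions
total linear extensions = 90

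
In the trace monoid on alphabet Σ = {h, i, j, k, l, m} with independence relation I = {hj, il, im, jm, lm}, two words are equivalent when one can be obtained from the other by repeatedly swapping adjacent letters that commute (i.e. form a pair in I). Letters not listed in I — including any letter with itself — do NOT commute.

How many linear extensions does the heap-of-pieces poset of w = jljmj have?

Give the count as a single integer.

5

#0=j has no predecessor
#1=l depends on [0:j]
#2=j depends on [1:l]
#3=m has no predecessor
#4=j depends on [2:j]
sources: [0:j, 3:m]
N(rest) = Σ N(rest − s) over sources s of rest; N(one piece) = 1:
  size 1 → [3]=1  [4]=1
  size 2 → [2,4]=1  [3,4]=2
  size 3 → [1,2,4]=1  [2,3,4]=3
  first=0(j) contributes 4
  first=3(m) contributes 1
|[w]| = 5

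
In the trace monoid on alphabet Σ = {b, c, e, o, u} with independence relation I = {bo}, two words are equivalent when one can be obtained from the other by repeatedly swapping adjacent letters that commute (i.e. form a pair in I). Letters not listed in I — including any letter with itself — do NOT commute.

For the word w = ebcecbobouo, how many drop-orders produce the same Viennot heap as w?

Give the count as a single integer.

6

#0=e has no predecessor
#1=b depends on [0:e]
#2=c depends on [1:b]
#3=e depends on [2:c]
#4=c depends on [3:e]
#5=b depends on [4:c]
#6=o depends on [4:c]
#7=b depends on [5:b]
#8=o depends on [6:o]
#9=u depends on [7:b, 8:o]
#10=o depends on [9:u]
sources: [0:e]
N(rest) = Σ N(rest − s) over sources s of rest; N(one piece) = 1:
  size 1 → [10]=1
  size 2 → [9,10]=1
  size 3 → [7,9,10]=1  [8,9,10]=1
  size 4 → [5,7,9,10]=1  [6,8,9,10]=1  [7,8,9,10]=2
  size 5 → [5,7,8,9,10]=3  [6,7,8,9,10]=3
  size 6 → [5,6,7,8,9,10]=6
  size 7 → [4,5,6,7,8,9,10]=6
  size 8 → [3,4,5,6,7,8,9,10]=6
  size 9 → [2,3,4,5,6,7,8,9,10]=6
  first=0(e) contributes 6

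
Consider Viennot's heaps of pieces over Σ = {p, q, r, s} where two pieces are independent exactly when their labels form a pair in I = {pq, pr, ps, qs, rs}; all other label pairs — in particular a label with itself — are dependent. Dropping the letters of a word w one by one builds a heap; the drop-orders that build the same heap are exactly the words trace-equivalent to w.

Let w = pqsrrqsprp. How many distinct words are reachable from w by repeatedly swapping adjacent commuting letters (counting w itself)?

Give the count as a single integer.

#0=p has no predecessor
#1=q has no predecessor
#2=s has no predecessor
#3=r depends on [1:q]
#4=r depends on [3:r]
#5=q depends on [4:r]
#6=s depends on [2:s]
#7=p depends on [0:p]
#8=r depends on [5:q]
#9=p depends on [7:p]
sources: [0:p, 1:q, 2:s]
N(rest) = Σ N(rest − s) over sources s of rest; N(one piece) = 1:
  size 1 → [6]=1  [8]=1  [9]=1
  size 2 → [2,6]=1  [5,8]=1  [6,8]=2  [6,9]=2  [7,9]=1  [8,9]=2
  size 3 → [0,7,9]=1  [2,6,8]=3  [2,6,9]=3  [4,5,8]=1  [5,6,8]=3  [5,8,9]=3  [6,7,9]=3  [6,8,9]=6  [7,8,9]=3
  size 4 → [0,6,7,9]=4  [0,7,8,9]=4  [2,5,6,8]=6  [2,6,7,9]=6  [2,6,8,9]=12  [3,4,5,8]=1  [4,5,6,8]=4  [4,5,8,9]=4  [5,6,8,9]=12  [5,7,8,9]=6  [6,7,8,9]=12
  size 5 → [0,2,6,7,9]=10  [0,5,7,8,9]=10  [0,6,7,8,9]=20  [1,3,4,5,8]=1  [2,4,5,6,8]=10  [2,5,6,8,9]=30  [2,6,7,8,9]=30  [3,4,5,6,8]=5  [3,4,5,8,9]=5  [4,5,6,8,9]=20  [4,5,7,8,9]=10  [5,6,7,8,9]=30
  size 6 → [0,2,6,7,8,9]=60  [0,4,5,7,8,9]=20  [0,5,6,7,8,9]=60  [1,3,4,5,6,8]=6  [1,3,4,5,8,9]=6  [2,3,4,5,6,8]=15  [2,4,5,6,8,9]=60  [2,5,6,7,8,9]=90  [3,4,5,6,8,9]=30  [3,4,5,7,8,9]=15  [4,5,6,7,8,9]=60
  size 7 → [0,2,5,6,7,8,9]=210  [0,3,4,5,7,8,9]=35  [0,4,5,6,7,8,9]=140  [1,2,3,4,5,6,8]=21  [1,3,4,5,6,8,9]=42  [1,3,4,5,7,8,9]=21  [2,3,4,5,6,8,9]=105  [2,4,5,6,7,8,9]=210  [3,4,5,6,7,8,9]=105
  size 8 → [0,1,3,4,5,7,8,9]=56  [0,2,4,5,6,7,8,9]=560  [0,3,4,5,6,7,8,9]=280  [1,2,3,4,5,6,8,9]=168  [1,3,4,5,6,7,8,9]=168  [2,3,4,5,6,7,8,9]=420
  first=0(p) contributes 756
  first=1(q) contributes 1260
  first=2(s) contributes 504
|[w]| = 2520

2520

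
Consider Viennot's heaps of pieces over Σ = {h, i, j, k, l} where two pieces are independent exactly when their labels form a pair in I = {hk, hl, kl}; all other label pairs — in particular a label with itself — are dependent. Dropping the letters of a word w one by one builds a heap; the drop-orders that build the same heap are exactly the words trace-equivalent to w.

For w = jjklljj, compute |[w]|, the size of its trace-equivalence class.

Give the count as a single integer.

3

#0=j has no predecessor
#1=j depends on [0:j]
#2=k depends on [1:j]
#3=l depends on [1:j]
#4=l depends on [3:l]
#5=j depends on [2:k, 4:l]
#6=j depends on [5:j]
sources: [0:j]
N(rest) = Σ N(rest − s) over sources s of rest; N(one piece) = 1:
  size 1 → [6]=1
  size 2 → [5,6]=1
  size 3 → [2,5,6]=1  [4,5,6]=1
  size 4 → [2,4,5,6]=2  [3,4,5,6]=1
  size 5 → [2,3,4,5,6]=3
  first=0(j) contributes 3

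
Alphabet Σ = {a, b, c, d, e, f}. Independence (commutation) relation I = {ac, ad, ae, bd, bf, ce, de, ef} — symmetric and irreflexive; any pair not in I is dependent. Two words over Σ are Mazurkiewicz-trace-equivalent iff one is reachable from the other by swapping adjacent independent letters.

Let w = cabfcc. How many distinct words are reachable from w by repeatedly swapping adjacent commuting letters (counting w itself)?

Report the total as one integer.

4

drop 0:c onto floor
drop 1:a onto floor
drop 2:b onto {0:c, 1:a}
drop 3:f onto {0:c, 1:a}
drop 4:c onto {2:b, 3:f}
drop 5:c onto {4:c}
ground layer = {0:c, 1:a}
drop-orders for the pieces not yet dropped (sum over which currently-grounded one goes next):
  1 to go: {5} 1
  2 to go: {4,5} 1
  3 to go: {2,4,5} 1  {3,4,5} 1
  4 to go: {2,3,4,5} 2
  if 0:c drops first: 2 orders
  if 1:a drops first: 2 orders
heap linearizations: 4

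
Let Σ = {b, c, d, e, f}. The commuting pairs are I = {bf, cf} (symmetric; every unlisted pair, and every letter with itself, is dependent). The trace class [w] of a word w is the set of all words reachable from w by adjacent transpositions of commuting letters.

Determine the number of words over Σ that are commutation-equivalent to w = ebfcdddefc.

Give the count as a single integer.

drop 0:e onto floor
drop 1:b onto {0:e}
drop 2:f onto {0:e}
drop 3:c onto {1:b}
drop 4:d onto {2:f, 3:c}
drop 5:d onto {4:d}
drop 6:d onto {5:d}
drop 7:e onto {6:d}
drop 8:f onto {7:e}
drop 9:c onto {7:e}
ground layer = {0:e}
drop-orders for the pieces not yet dropped (sum over which currently-grounded one goes next):
  1 to go: {8} 1  {9} 1
  2 to go: {8,9} 2
  3 to go: {7,8,9} 2
  4 to go: {6,7,8,9} 2
  5 to go: {5,6,7,8,9} 2
  6 to go: {4,5,6,7,8,9} 2
  7 to go: {2,4,5,6,7,8,9} 2  {3,4,5,6,7,8,9} 2
  8 to go: {1,3,4,5,6,7,8,9} 2  {2,3,4,5,6,7,8,9} 4
  if 0:e drops first: 6 orders

6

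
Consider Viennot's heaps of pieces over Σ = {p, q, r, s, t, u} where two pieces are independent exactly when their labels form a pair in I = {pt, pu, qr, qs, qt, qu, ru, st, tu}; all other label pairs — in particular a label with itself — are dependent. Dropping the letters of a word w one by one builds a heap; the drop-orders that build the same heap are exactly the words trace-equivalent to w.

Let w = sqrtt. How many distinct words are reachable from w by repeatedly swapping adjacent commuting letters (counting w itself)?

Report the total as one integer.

drop 0:s onto floor
drop 1:q onto floor
drop 2:r onto {0:s}
drop 3:t onto {2:r}
drop 4:t onto {3:t}
ground layer = {0:s, 1:q}
drop-orders for the pieces not yet dropped (sum over which currently-grounded one goes next):
  1 to go: {1} 1  {4} 1
  2 to go: {1,4} 2  {3,4} 1
  3 to go: {1,3,4} 3  {2,3,4} 1
  if 0:s drops first: 4 orders
  if 1:q drops first: 1 orders
heap linearizations: 5

5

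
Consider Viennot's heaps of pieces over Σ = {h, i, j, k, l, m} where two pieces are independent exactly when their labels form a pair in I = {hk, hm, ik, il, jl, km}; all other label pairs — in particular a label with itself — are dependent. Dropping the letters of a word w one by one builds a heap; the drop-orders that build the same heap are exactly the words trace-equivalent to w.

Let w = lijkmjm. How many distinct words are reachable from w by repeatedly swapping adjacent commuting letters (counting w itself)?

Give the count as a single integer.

6

drop 0:l onto floor
drop 1:i onto floor
drop 2:j onto {1:i}
drop 3:k onto {0:l, 2:j}
drop 4:m onto {0:l, 2:j}
drop 5:j onto {3:k, 4:m}
drop 6:m onto {5:j}
ground layer = {0:l, 1:i}
drop-orders for the pieces not yet dropped (sum over which currently-grounded one goes next):
  1 to go: {6} 1
  2 to go: {5,6} 1
  3 to go: {3,5,6} 1  {4,5,6} 1
  4 to go: {3,4,5,6} 2
  5 to go: {0,3,4,5,6} 2  {2,3,4,5,6} 2
  if 0:l drops first: 2 orders
  if 1:i drops first: 4 orders
heap linearizations: 6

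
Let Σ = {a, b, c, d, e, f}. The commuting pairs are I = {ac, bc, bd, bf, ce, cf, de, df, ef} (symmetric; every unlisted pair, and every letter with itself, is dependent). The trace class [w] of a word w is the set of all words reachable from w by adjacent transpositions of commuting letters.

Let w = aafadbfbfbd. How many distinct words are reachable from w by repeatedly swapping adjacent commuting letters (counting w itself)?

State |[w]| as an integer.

210

0(a) covers ∅
1(a) covers 0:a
2(f) covers 1:a
3(a) covers 2:f
4(d) covers 3:a
5(b) covers 3:a
6(f) covers 3:a
7(b) covers 5:b
8(f) covers 6:f
9(b) covers 7:b
10(d) covers 4:d
floor of heap: 0:a
completions by unplaced set U, small U first (add the entries for U minus each lowest piece of U):
  |U|=1: {8}:1  {9}:1  {10}:1
  |U|=2: {4,10}:1  {6,8}:1  {7,9}:1  {8,9}:2  {8,10}:2  {9,10}:2
  |U|=3: {4,8,10}:3  {4,9,10}:3  {5,7,9}:1  {6,8,9}:3  {6,8,10}:3  {7,8,9}:3  {7,9,10}:3  {8,9,10}:6
  |U|=4: {4,6,8,10}:6  {4,7,9,10}:6  {4,8,9,10}:12  {5,7,8,9}:4  {5,7,9,10}:4  {6,7,8,9}:6  {6,8,9,10}:12  {7,8,9,10}:12
  |U|=5: {4,5,7,9,10}:10  {4,6,8,9,10}:30  {4,7,8,9,10}:30  {5,6,7,8,9}:10  {5,7,8,9,10}:20  {6,7,8,9,10}:30
  |U|=6: {4,5,7,8,9,10}:60  {4,6,7,8,9,10}:90  {5,6,7,8,9,10}:60
  |U|=7: {4,5,6,7,8,9,10}:210
  |U|=8: {3,4,5,6,7,8,9,10}:210
  |U|=9: {2,3,4,5,6,7,8,9,10}:210
  start at 0(a): 210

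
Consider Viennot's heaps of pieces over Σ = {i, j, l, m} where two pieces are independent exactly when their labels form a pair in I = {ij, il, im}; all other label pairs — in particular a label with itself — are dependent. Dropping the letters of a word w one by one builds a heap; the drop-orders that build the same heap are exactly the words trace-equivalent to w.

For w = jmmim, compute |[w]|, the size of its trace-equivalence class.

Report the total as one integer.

5

drop 0:j onto floor
drop 1:m onto {0:j}
drop 2:m onto {1:m}
drop 3:i onto floor
drop 4:m onto {2:m}
ground layer = {0:j, 3:i}
drop-orders for the pieces not yet dropped (sum over which currently-grounded one goes next):
  1 to go: {3} 1  {4} 1
  2 to go: {2,4} 1  {3,4} 2
  3 to go: {1,2,4} 1  {2,3,4} 3
  if 0:j drops first: 4 orders
  if 3:i drops first: 1 orders
heap linearizations: 5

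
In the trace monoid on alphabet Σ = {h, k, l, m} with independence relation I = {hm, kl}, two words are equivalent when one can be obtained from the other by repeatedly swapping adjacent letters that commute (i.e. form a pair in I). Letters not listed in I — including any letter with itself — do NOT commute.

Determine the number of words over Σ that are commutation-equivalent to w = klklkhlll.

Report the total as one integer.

0(k) covers ∅
1(l) covers ∅
2(k) covers 0:k
3(l) covers 1:l
4(k) covers 2:k
5(h) covers 3:l, 4:k
6(l) covers 5:h
7(l) covers 6:l
8(l) covers 7:l
floor of heap: 0:k, 1:l
completions by unplaced set U, small U first (add the entries for U minus each lowest piece of U):
  |U|=1: {8}:1
  |U|=2: {7,8}:1
  |U|=3: {6,7,8}:1
  |U|=4: {5,6,7,8}:1
  |U|=5: {3,5,6,7,8}:1  {4,5,6,7,8}:1
  |U|=6: {1,3,5,6,7,8}:1  {2,4,5,6,7,8}:1  {3,4,5,6,7,8}:2
  |U|=7: {0,2,4,5,6,7,8}:1  {1,3,4,5,6,7,8}:3  {2,3,4,5,6,7,8}:3
  start at 0(k): 6
  start at 1(l): 4
sum over floor = 10

10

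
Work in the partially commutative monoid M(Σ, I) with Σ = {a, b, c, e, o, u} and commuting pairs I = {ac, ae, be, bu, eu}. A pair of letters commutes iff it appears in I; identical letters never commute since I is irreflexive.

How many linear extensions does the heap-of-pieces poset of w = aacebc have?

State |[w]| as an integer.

0(a) covers ∅
1(a) covers 0:a
2(c) covers ∅
3(e) covers 2:c
4(b) covers 1:a, 2:c
5(c) covers 3:e, 4:b
floor of heap: 0:a, 2:c
completions by unplaced set U, small U first (add the entries for U minus each lowest piece of U):
  |U|=1: {5}:1
  |U|=2: {3,5}:1  {4,5}:1
  |U|=3: {1,4,5}:1  {3,4,5}:2
  |U|=4: {0,1,4,5}:1  {1,3,4,5}:3  {2,3,4,5}:2
  start at 0(a): 5
  start at 2(c): 4
sum over floor = 9

9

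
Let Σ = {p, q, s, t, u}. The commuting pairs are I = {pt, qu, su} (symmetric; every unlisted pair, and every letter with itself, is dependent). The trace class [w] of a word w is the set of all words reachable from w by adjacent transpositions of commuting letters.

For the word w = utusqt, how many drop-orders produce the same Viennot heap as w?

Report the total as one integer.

3

drop 0:u onto floor
drop 1:t onto {0:u}
drop 2:u onto {1:t}
drop 3:s onto {1:t}
drop 4:q onto {3:s}
drop 5:t onto {2:u, 4:q}
ground layer = {0:u}
drop-orders for the pieces not yet dropped (sum over which currently-grounded one goes next):
  1 to go: {5} 1
  2 to go: {2,5} 1  {4,5} 1
  3 to go: {2,4,5} 2  {3,4,5} 1
  4 to go: {2,3,4,5} 3
  if 0:u drops first: 3 orders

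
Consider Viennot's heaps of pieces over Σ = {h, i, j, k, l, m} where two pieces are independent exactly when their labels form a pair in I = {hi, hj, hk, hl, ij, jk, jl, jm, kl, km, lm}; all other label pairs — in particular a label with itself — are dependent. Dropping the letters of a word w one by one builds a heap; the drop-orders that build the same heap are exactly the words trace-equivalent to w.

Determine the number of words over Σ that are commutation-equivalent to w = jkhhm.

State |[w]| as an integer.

20

drop 0:j onto floor
drop 1:k onto floor
drop 2:h onto floor
drop 3:h onto {2:h}
drop 4:m onto {3:h}
ground layer = {0:j, 1:k, 2:h}
drop-orders for the pieces not yet dropped (sum over which currently-grounded one goes next):
  1 to go: {0} 1  {1} 1  {4} 1
  2 to go: {0,1} 2  {0,4} 2  {1,4} 2  {3,4} 1
  3 to go: {0,1,4} 6  {0,3,4} 3  {1,3,4} 3  {2,3,4} 1
  if 0:j drops first: 4 orders
  if 1:k drops first: 4 orders
  if 2:h drops first: 12 orders
heap linearizations: 20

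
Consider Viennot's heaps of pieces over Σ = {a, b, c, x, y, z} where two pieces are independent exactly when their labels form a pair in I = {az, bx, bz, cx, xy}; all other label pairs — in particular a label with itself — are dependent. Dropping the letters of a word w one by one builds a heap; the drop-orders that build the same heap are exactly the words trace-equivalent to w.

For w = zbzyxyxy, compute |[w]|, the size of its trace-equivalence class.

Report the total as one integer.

drop 0:z onto floor
drop 1:b onto floor
drop 2:z onto {0:z}
drop 3:y onto {1:b, 2:z}
drop 4:x onto {2:z}
drop 5:y onto {3:y}
drop 6:x onto {4:x}
drop 7:y onto {5:y}
ground layer = {0:z, 1:b}
drop-orders for the pieces not yet dropped (sum over which currently-grounded one goes next):
  1 to go: {6} 1  {7} 1
  2 to go: {4,6} 1  {5,7} 1  {6,7} 2
  3 to go: {3,5,7} 1  {4,6,7} 3  {5,6,7} 3
  4 to go: {1,3,5,7} 1  {3,5,6,7} 4  {4,5,6,7} 6
  5 to go: {1,3,5,6,7} 5  {3,4,5,6,7} 10
  6 to go: {1,3,4,5,6,7} 15  {2,3,4,5,6,7} 10
  if 0:z drops first: 25 orders
  if 1:b drops first: 10 orders
heap linearizations: 35

35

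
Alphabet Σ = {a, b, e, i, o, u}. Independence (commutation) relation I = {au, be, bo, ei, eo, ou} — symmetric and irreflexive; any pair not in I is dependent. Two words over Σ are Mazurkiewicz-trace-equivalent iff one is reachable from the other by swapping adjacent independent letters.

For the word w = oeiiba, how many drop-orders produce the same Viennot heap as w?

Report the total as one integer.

drop 0:o onto floor
drop 1:e onto floor
drop 2:i onto {0:o}
drop 3:i onto {2:i}
drop 4:b onto {3:i}
drop 5:a onto {1:e, 4:b}
ground layer = {0:o, 1:e}
drop-orders for the pieces not yet dropped (sum over which currently-grounded one goes next):
  1 to go: {5} 1
  2 to go: {1,5} 1  {4,5} 1
  3 to go: {1,4,5} 2  {3,4,5} 1
  4 to go: {1,3,4,5} 3  {2,3,4,5} 1
  if 0:o drops first: 4 orders
  if 1:e drops first: 1 orders
heap linearizations: 5

5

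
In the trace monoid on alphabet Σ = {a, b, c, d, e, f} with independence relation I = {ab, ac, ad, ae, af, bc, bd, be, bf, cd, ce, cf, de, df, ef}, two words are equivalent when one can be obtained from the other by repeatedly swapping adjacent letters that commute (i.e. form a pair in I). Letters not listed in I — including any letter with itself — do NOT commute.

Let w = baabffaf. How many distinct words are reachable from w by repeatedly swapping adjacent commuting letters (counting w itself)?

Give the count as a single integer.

piece 0:b — minimal
piece 1:a — minimal
piece 2:a rests on {1:a}
piece 3:b rests on {0:b}
piece 4:f — minimal
piece 5:f rests on {4:f}
piece 6:a rests on {2:a}
piece 7:f rests on {5:f}
minimal pieces: {0:b, 1:a, 4:f}
ways to finish when only these pieces remain (= sum over removing one remaining piece with nothing left below it):
  1 left: {3}→1  {6}→1  {7}→1
  2 left: {0,3}→1  {2,6}→1  {3,6}→2  {3,7}→2  {5,7}→1  {6,7}→2
  3 left: {0,3,6}→3  {0,3,7}→3  {1,2,6}→1  {2,3,6}→3  {2,6,7}→3  {3,5,7}→3  {3,6,7}→6  {4,5,7}→1  {5,6,7}→3
  4 left: {0,2,3,6}→6  {0,3,5,7}→6  {0,3,6,7}→12  {1,2,3,6}→4  {1,2,6,7}→4  {2,3,6,7}→12  {2,5,6,7}→6  {3,4,5,7}→4  {3,5,6,7}→12  {4,5,6,7}→4
  5 left: {0,1,2,3,6}→10  {0,2,3,6,7}→30  {0,3,4,5,7}→10  {0,3,5,6,7}→30  {1,2,3,6,7}→20  {1,2,5,6,7}→10  {2,3,5,6,7}→30  {2,4,5,6,7}→10  {3,4,5,6,7}→20
  6 left: {0,1,2,3,6,7}→60  {0,2,3,5,6,7}→90  {0,3,4,5,6,7}→60  {1,2,3,5,6,7}→60  {1,2,4,5,6,7}→20  {2,3,4,5,6,7}→60
  placing 0:b first → 140 extensions
  placing 1:a first → 210 extensions
  placing 4:f first → 210 extensions
total linear extensions = 560

560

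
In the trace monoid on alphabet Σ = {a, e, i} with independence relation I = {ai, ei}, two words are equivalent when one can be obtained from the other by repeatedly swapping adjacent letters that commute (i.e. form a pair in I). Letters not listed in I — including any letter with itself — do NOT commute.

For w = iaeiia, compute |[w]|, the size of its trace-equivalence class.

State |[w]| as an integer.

0(i) covers ∅
1(a) covers ∅
2(e) covers 1:a
3(i) covers 0:i
4(i) covers 3:i
5(a) covers 2:e
floor of heap: 0:i, 1:a
completions by unplaced set U, small U first (add the entries for U minus each lowest piece of U):
  |U|=1: {4}:1  {5}:1
  |U|=2: {2,5}:1  {3,4}:1  {4,5}:2
  |U|=3: {0,3,4}:1  {1,2,5}:1  {2,4,5}:3  {3,4,5}:3
  |U|=4: {0,3,4,5}:4  {1,2,4,5}:4  {2,3,4,5}:6
  start at 0(i): 10
  start at 1(a): 10
sum over floor = 20

20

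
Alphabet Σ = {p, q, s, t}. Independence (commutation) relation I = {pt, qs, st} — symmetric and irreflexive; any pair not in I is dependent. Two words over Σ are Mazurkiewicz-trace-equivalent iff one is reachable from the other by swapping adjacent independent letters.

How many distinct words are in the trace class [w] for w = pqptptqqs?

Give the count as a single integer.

piece 0:p — minimal
piece 1:q rests on {0:p}
piece 2:p rests on {1:q}
piece 3:t rests on {1:q}
piece 4:p rests on {2:p}
piece 5:t rests on {3:t}
piece 6:q rests on {4:p, 5:t}
piece 7:q rests on {6:q}
piece 8:s rests on {4:p}
minimal pieces: {0:p}
ways to finish when only these pieces remain (= sum over removing one remaining piece with nothing left below it):
  1 left: {7}→1  {8}→1
  2 left: {6,7}→1  {7,8}→2
  3 left: {5,6,7}→1  {6,7,8}→3
  4 left: {3,5,6,7}→1  {4,6,7,8}→3  {5,6,7,8}→4
  5 left: {2,4,6,7,8}→3  {3,5,6,7,8}→5  {4,5,6,7,8}→7
  6 left: {2,4,5,6,7,8}→10  {3,4,5,6,7,8}→12
  7 left: {2,3,4,5,6,7,8}→22
  placing 0:p first → 22 extensions

22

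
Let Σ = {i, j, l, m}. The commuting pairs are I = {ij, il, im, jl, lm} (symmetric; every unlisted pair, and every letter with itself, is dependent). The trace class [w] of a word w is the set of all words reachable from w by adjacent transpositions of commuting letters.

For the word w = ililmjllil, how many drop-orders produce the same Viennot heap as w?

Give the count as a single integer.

2520

piece 0:i — minimal
piece 1:l — minimal
piece 2:i rests on {0:i}
piece 3:l rests on {1:l}
piece 4:m — minimal
piece 5:j rests on {4:m}
piece 6:l rests on {3:l}
piece 7:l rests on {6:l}
piece 8:i rests on {2:i}
piece 9:l rests on {7:l}
minimal pieces: {0:i, 1:l, 4:m}
ways to finish when only these pieces remain (= sum over removing one remaining piece with nothing left below it):
  1 left: {5}→1  {8}→1  {9}→1
  2 left: {2,8}→1  {4,5}→1  {5,8}→2  {5,9}→2  {7,9}→1  {8,9}→2
  3 left: {0,2,8}→1  {2,5,8}→3  {2,8,9}→3  {4,5,8}→3  {4,5,9}→3  {5,7,9}→3  {5,8,9}→6  {6,7,9}→1  {7,8,9}→3
  4 left: {0,2,5,8}→4  {0,2,8,9}→4  {2,4,5,8}→6  {2,5,8,9}→12  {2,7,8,9}→6  {3,6,7,9}→1  {4,5,7,9}→6  {4,5,8,9}→12  {5,6,7,9}→4  {5,7,8,9}→12  {6,7,8,9}→4
  5 left: {0,2,4,5,8}→10  {0,2,5,8,9}→20  {0,2,7,8,9}→10  {1,3,6,7,9}→1  {2,4,5,8,9}→30  {2,5,7,8,9}→30  {2,6,7,8,9}→10  {3,5,6,7,9}→5  {3,6,7,8,9}→5  {4,5,6,7,9}→10  {4,5,7,8,9}→30  {5,6,7,8,9}→20
  6 left: {0,2,4,5,8,9}→60  {0,2,5,7,8,9}→60  {0,2,6,7,8,9}→20  {1,3,5,6,7,9}→6  {1,3,6,7,8,9}→6  {2,3,6,7,8,9}→15  {2,4,5,7,8,9}→90  {2,5,6,7,8,9}→60  {3,4,5,6,7,9}→15  {3,5,6,7,8,9}→30  {4,5,6,7,8,9}→60
  7 left: {0,2,3,6,7,8,9}→35  {0,2,4,5,7,8,9}→210  {0,2,5,6,7,8,9}→140  {1,2,3,6,7,8,9}→21  {1,3,4,5,6,7,9}→21  {1,3,5,6,7,8,9}→42  {2,3,5,6,7,8,9}→105  {2,4,5,6,7,8,9}→210  {3,4,5,6,7,8,9}→105
  8 left: {0,1,2,3,6,7,8,9}→56  {0,2,3,5,6,7,8,9}→280  {0,2,4,5,6,7,8,9}→560  {1,2,3,5,6,7,8,9}→168  {1,3,4,5,6,7,8,9}→168  {2,3,4,5,6,7,8,9}→420
  placing 0:i first → 756 extensions
  placing 1:l first → 1260 extensions
  placing 4:m first → 504 extensions
total linear extensions = 2520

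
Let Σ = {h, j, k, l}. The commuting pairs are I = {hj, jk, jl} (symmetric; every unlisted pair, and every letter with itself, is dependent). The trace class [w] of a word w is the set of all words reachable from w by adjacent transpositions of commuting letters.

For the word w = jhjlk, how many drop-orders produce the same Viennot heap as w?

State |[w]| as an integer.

#0=j has no predecessor
#1=h has no predecessor
#2=j depends on [0:j]
#3=l depends on [1:h]
#4=k depends on [3:l]
sources: [0:j, 1:h]
N(rest) = Σ N(rest − s) over sources s of rest; N(one piece) = 1:
  size 1 → [2]=1  [4]=1
  size 2 → [0,2]=1  [2,4]=2  [3,4]=1
  size 3 → [0,2,4]=3  [1,3,4]=1  [2,3,4]=3
  first=0(j) contributes 4
  first=1(h) contributes 6
|[w]| = 10

10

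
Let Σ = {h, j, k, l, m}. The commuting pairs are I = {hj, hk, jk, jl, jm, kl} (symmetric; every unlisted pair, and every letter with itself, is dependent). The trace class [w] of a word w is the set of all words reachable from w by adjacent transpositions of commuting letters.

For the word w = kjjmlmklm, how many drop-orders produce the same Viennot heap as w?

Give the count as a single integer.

#0=k has no predecessor
#1=j has no predecessor
#2=j depends on [1:j]
#3=m depends on [0:k]
#4=l depends on [3:m]
#5=m depends on [4:l]
#6=k depends on [5:m]
#7=l depends on [5:m]
#8=m depends on [6:k, 7:l]
sources: [0:k, 1:j]
N(rest) = Σ N(rest − s) over sources s of rest; N(one piece) = 1:
  size 1 → [2]=1  [8]=1
  size 2 → [1,2]=1  [2,8]=2  [6,8]=1  [7,8]=1
  size 3 → [1,2,8]=3  [2,6,8]=3  [2,7,8]=3  [6,7,8]=2
  size 4 → [1,2,6,8]=6  [1,2,7,8]=6  [2,6,7,8]=8  [5,6,7,8]=2
  size 5 → [1,2,6,7,8]=20  [2,5,6,7,8]=10  [4,5,6,7,8]=2
  size 6 → [1,2,5,6,7,8]=30  [2,4,5,6,7,8]=12  [3,4,5,6,7,8]=2
  size 7 → [0,3,4,5,6,7,8]=2  [1,2,4,5,6,7,8]=42  [2,3,4,5,6,7,8]=14
  first=0(k) contributes 56
  first=1(j) contributes 16
|[w]| = 72

72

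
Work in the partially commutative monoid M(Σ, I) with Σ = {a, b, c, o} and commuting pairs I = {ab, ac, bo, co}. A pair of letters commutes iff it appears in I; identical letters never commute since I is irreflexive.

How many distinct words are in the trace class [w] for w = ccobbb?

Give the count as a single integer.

drop 0:c onto floor
drop 1:c onto {0:c}
drop 2:o onto floor
drop 3:b onto {1:c}
drop 4:b onto {3:b}
drop 5:b onto {4:b}
ground layer = {0:c, 2:o}
drop-orders for the pieces not yet dropped (sum over which currently-grounded one goes next):
  1 to go: {2} 1  {5} 1
  2 to go: {2,5} 2  {4,5} 1
  3 to go: {2,4,5} 3  {3,4,5} 1
  4 to go: {1,3,4,5} 1  {2,3,4,5} 4
  if 0:c drops first: 5 orders
  if 2:o drops first: 1 orders
heap linearizations: 6

6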